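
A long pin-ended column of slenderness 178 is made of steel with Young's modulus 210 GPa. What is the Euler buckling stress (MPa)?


sigma_cr = pi^2 * E / lambda^2
= 9.8696 * 210000.0 / 178^2
= 9.8696 * 210000.0 / 31684
= 65.4153 MPa

65.4153 MPa


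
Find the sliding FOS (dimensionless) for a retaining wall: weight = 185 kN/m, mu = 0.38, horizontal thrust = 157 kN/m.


Resisting force = mu * W = 0.38 * 185 = 70.3 kN/m
FOS = Resisting / Driving = 70.3 / 157
= 0.4478 (dimensionless)

0.4478 (dimensionless)


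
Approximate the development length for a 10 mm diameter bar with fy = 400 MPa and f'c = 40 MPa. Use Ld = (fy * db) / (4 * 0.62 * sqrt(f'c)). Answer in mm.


Ld = (fy * db) / (4 * 0.62 * sqrt(f'c))
= (400 * 10) / (4 * 0.62 * sqrt(40))
= 4000 / 15.6849
= 255.02 mm

255.02 mm


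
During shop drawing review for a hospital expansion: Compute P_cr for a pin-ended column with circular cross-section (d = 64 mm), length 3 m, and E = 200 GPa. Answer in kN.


I = pi * d^4 / 64 = 823549.66 mm^4
L = 3000.0 mm
P_cr = pi^2 * E * I / L^2
= 9.8696 * 200000.0 * 823549.66 / 3000.0^2
= 180624.65 N = 180.6247 kN

180.6247 kN


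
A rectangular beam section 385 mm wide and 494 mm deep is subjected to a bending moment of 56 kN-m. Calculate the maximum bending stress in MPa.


I = b * h^3 / 12 = 385 * 494^3 / 12 = 3867767236.67 mm^4
y = h / 2 = 494 / 2 = 247.0 mm
M = 56 kN-m = 56000000.0 N-mm
sigma = M * y / I = 56000000.0 * 247.0 / 3867767236.67
= 3.58 MPa

3.58 MPa


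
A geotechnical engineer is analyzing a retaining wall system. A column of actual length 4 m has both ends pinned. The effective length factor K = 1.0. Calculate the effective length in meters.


L_eff = K * L
= 1.0 * 4
= 4.0 m

4.0 m


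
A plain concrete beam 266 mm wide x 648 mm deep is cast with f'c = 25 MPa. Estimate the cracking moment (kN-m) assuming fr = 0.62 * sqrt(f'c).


fr = 0.62 * sqrt(25) = 0.62 * 5.0 = 3.1 MPa
I = 266 * 648^3 / 12 = 6031501056.0 mm^4
y_t = 324.0 mm
M_cr = fr * I / y_t = 3.1 * 6031501056.0 / 324.0 N-mm
= 57.7088 kN-m

57.7088 kN-m


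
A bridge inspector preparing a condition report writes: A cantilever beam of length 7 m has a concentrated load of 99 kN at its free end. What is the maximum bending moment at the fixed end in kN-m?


For a cantilever with a point load at the free end:
M_max = P * L = 99 * 7 = 693 kN-m

693 kN-m


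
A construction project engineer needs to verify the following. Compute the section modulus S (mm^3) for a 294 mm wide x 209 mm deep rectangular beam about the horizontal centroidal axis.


S = b * h^2 / 6
= 294 * 209^2 / 6
= 294 * 43681 / 6
= 2140369.0 mm^3

2140369.0 mm^3


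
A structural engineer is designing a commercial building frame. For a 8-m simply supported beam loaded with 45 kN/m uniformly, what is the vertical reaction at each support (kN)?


Total load = w * L = 45 * 8 = 360 kN
By symmetry, each reaction R = total / 2 = 360 / 2 = 180.0 kN

180.0 kN


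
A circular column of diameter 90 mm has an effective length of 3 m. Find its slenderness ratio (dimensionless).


Radius of gyration r = d / 4 = 90 / 4 = 22.5 mm
L_eff = 3000.0 mm
Slenderness ratio = L / r = 3000.0 / 22.5 = 133.33 (dimensionless)

133.33 (dimensionless)


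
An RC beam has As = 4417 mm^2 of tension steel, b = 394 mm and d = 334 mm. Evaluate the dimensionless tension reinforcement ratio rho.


rho = As / (b * d)
= 4417 / (394 * 334)
= 4417 / 131596
= 0.033565 (dimensionless)

0.033565 (dimensionless)


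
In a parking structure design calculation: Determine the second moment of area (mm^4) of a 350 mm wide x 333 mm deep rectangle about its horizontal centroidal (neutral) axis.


I = b * h^3 / 12
= 350 * 333^3 / 12
= 350 * 36926037 / 12
= 1077009412.5 mm^4

1077009412.5 mm^4


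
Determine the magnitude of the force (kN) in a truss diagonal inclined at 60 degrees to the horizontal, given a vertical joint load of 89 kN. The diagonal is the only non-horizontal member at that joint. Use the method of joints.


At the joint, only the diagonal has a vertical component, so vertical equilibrium gives:
F * sin(60) = 89
F = 89 / sin(60)
= 89 / 0.866025
= 102.77 kN

102.77 kN


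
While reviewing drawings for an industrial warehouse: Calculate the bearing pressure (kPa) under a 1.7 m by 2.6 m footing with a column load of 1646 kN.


A = 1.7 * 2.6 = 4.42 m^2
q = P / A = 1646 / 4.42
= 372.3982 kPa

372.3982 kPa


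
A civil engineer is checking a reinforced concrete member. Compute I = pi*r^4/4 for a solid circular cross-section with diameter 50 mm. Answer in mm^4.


r = d / 2 = 50 / 2 = 25.0 mm
I = pi * r^4 / 4 = pi * 25.0^4 / 4
= 306796.16 mm^4

306796.16 mm^4


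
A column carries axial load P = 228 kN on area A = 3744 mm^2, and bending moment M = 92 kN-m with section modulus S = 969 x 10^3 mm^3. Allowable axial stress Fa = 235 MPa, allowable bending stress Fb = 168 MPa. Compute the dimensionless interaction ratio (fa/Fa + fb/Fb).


f_a = P / A = 228000.0 / 3744 = 60.8974 MPa
f_b = M / S = 92000000.0 / 969000.0 = 94.9432 MPa
Ratio = f_a / Fa + f_b / Fb
= 60.8974 / 235 + 94.9432 / 168
= 0.8243 (dimensionless)

0.8243 (dimensionless)


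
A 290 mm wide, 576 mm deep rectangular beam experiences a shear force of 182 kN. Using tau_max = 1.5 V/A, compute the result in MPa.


A = b * h = 290 * 576 = 167040 mm^2
V = 182 kN = 182000.0 N
tau_max = 1.5 * V / A = 1.5 * 182000.0 / 167040
= 1.6343 MPa

1.6343 MPa


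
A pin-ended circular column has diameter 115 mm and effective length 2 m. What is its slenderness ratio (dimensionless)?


Radius of gyration r = d / 4 = 115 / 4 = 28.75 mm
L_eff = 2000.0 mm
Slenderness ratio = L / r = 2000.0 / 28.75 = 69.57 (dimensionless)

69.57 (dimensionless)


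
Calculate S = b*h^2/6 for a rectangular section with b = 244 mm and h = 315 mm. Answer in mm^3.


S = b * h^2 / 6
= 244 * 315^2 / 6
= 244 * 99225 / 6
= 4035150.0 mm^3

4035150.0 mm^3


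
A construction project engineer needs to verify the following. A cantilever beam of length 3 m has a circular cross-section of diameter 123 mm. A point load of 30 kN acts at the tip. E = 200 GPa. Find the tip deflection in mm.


I = pi * d^4 / 64 = pi * 123^4 / 64 = 11235446.72 mm^4
L = 3000.0 mm, P = 30000.0 N, E = 200000.0 MPa
delta = P * L^3 / (3 * E * I)
= 30000.0 * 3000.0^3 / (3 * 200000.0 * 11235446.72)
= 120.1554 mm

120.1554 mm


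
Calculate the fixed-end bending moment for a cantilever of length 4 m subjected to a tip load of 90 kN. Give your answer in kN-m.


For a cantilever with a point load at the free end:
M_max = P * L = 90 * 4 = 360 kN-m

360 kN-m


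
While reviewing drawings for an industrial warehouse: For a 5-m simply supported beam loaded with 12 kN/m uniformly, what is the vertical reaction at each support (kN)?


Total load = w * L = 12 * 5 = 60 kN
By symmetry, each reaction R = total / 2 = 60 / 2 = 30.0 kN

30.0 kN


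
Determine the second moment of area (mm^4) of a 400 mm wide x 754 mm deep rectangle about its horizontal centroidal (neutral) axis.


I = b * h^3 / 12
= 400 * 754^3 / 12
= 400 * 428661064 / 12
= 14288702133.33 mm^4

14288702133.33 mm^4


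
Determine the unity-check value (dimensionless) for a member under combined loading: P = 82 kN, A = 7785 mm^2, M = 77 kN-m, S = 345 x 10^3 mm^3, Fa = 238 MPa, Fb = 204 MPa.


f_a = P / A = 82000.0 / 7785 = 10.5331 MPa
f_b = M / S = 77000000.0 / 345000.0 = 223.1884 MPa
Ratio = f_a / Fa + f_b / Fb
= 10.5331 / 238 + 223.1884 / 204
= 1.1383 (dimensionless)

1.1383 (dimensionless)


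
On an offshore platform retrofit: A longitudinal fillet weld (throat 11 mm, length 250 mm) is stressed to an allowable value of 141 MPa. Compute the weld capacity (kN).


Strength = throat * length * allowable stress
= 11 * 250 * 141 N
= 387750 N
= 387.75 kN

387.75 kN


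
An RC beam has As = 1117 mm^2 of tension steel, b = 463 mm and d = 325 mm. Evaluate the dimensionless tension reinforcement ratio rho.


rho = As / (b * d)
= 1117 / (463 * 325)
= 1117 / 150475
= 0.007423 (dimensionless)

0.007423 (dimensionless)


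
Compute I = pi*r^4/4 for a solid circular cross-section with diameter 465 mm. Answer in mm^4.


r = d / 2 = 465 / 2 = 232.5 mm
I = pi * r^4 / 4 = pi * 232.5^4 / 4
= 2294994823.36 mm^4

2294994823.36 mm^4


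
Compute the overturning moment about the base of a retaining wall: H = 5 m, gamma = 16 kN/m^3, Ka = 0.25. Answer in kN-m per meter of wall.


Pa = 0.5 * Ka * gamma * H^2
= 0.5 * 0.25 * 16 * 5^2
= 50.0 kN/m
Arm = H / 3 = 5 / 3 = 1.6667 m
Mo = Pa * arm = Pa * H / 3 = 50.0 * 5 / 3 = 83.3333 kN-m/m

83.3333 kN-m/m


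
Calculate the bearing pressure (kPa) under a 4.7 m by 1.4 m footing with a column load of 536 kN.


A = 4.7 * 1.4 = 6.58 m^2
q = P / A = 536 / 6.58
= 81.459 kPa

81.459 kPa


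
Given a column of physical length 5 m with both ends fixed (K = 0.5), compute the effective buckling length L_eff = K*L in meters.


L_eff = K * L
= 0.5 * 5
= 2.5 m

2.5 m


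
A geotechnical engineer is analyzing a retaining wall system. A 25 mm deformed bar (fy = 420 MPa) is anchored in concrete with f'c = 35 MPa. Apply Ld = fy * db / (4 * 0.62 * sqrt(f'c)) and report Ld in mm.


Ld = (fy * db) / (4 * 0.62 * sqrt(f'c))
= (420 * 25) / (4 * 0.62 * sqrt(35))
= 10500 / 14.6719
= 715.65 mm

715.65 mm


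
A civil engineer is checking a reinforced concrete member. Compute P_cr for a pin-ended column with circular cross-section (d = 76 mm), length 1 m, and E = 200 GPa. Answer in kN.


I = pi * d^4 / 64 = 1637661.98 mm^4
L = 1000.0 mm
P_cr = pi^2 * E * I / L^2
= 9.8696 * 200000.0 * 1637661.98 / 1000.0^2
= 3232615.19 N = 3232.6152 kN

3232.6152 kN


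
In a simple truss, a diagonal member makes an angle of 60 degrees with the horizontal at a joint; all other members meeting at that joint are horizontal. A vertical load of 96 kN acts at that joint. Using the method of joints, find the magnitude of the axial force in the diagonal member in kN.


At the joint, only the diagonal has a vertical component, so vertical equilibrium gives:
F * sin(60) = 96
F = 96 / sin(60)
= 96 / 0.866025
= 110.85 kN

110.85 kN


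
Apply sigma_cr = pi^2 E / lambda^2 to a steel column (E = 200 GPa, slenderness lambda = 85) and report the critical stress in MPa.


sigma_cr = pi^2 * E / lambda^2
= 9.8696 * 200000.0 / 85^2
= 9.8696 * 200000.0 / 7225
= 273.207 MPa

273.207 MPa


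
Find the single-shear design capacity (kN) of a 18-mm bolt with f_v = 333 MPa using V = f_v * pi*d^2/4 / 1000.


A = pi * d^2 / 4 = pi * 18^2 / 4 = 254.469 mm^2
V = f_v * A / 1000 = 333 * 254.469 / 1000
= 84.7382 kN

84.7382 kN


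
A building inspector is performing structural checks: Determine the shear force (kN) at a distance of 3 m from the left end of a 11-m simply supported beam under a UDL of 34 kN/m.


R_A = w * L / 2 = 34 * 11 / 2 = 187.0 kN
V(x) = R_A - w * x = 187.0 - 34 * 3
= 85.0 kN

85.0 kN


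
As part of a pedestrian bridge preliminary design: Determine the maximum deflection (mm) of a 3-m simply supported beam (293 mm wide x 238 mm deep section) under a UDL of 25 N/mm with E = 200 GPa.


I = 293 * 238^3 / 12 = 329167724.67 mm^4
L = 3000.0 mm, w = 25 N/mm, E = 200000.0 MPa
delta = 5 * w * L^4 / (384 * E * I)
= 5 * 25 * 3000.0^4 / (384 * 200000.0 * 329167724.67)
= 0.4005 mm

0.4005 mm


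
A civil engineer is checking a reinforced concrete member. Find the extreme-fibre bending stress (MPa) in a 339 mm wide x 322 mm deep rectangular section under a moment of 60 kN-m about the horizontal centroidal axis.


I = b * h^3 / 12 = 339 * 322^3 / 12 = 943161506.0 mm^4
y = h / 2 = 322 / 2 = 161.0 mm
M = 60 kN-m = 60000000.0 N-mm
sigma = M * y / I = 60000000.0 * 161.0 / 943161506.0
= 10.24 MPa

10.24 MPa


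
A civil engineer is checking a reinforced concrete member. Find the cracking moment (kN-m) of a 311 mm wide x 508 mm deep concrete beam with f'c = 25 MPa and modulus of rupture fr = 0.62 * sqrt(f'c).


fr = 0.62 * sqrt(25) = 0.62 * 5.0 = 3.1 MPa
I = 311 * 508^3 / 12 = 3397584602.67 mm^4
y_t = 254.0 mm
M_cr = fr * I / y_t = 3.1 * 3397584602.67 / 254.0 N-mm
= 41.4666 kN-m

41.4666 kN-m


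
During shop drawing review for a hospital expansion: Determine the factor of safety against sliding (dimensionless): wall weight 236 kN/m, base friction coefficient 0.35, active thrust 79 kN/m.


Resisting force = mu * W = 0.35 * 236 = 82.6 kN/m
FOS = Resisting / Driving = 82.6 / 79
= 1.0456 (dimensionless)

1.0456 (dimensionless)


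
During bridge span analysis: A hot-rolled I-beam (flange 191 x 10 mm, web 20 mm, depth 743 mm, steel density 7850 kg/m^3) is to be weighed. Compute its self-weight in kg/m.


A_flanges = 2 * 191 * 10 = 3820 mm^2
A_web = (743 - 2 * 10) * 20 = 14460 mm^2
A_total = 3820 + 14460 = 18280 mm^2 = 0.018280 m^2
Weight = rho * A = 7850 * 0.018280 = 143.498 kg/m

143.498 kg/m


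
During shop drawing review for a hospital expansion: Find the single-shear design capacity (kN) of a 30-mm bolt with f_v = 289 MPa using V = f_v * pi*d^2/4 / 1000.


A = pi * d^2 / 4 = pi * 30^2 / 4 = 706.8583 mm^2
V = f_v * A / 1000 = 289 * 706.8583 / 1000
= 204.2821 kN

204.2821 kN


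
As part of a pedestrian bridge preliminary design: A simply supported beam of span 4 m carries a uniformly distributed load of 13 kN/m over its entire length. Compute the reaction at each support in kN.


Total load = w * L = 13 * 4 = 52 kN
By symmetry, each reaction R = total / 2 = 52 / 2 = 26.0 kN

26.0 kN


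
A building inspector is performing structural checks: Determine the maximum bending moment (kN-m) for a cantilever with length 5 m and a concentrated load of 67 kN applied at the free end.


For a cantilever with a point load at the free end:
M_max = P * L = 67 * 5 = 335 kN-m

335 kN-m


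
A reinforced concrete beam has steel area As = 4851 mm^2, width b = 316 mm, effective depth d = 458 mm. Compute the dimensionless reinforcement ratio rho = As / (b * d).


rho = As / (b * d)
= 4851 / (316 * 458)
= 4851 / 144728
= 0.033518 (dimensionless)

0.033518 (dimensionless)


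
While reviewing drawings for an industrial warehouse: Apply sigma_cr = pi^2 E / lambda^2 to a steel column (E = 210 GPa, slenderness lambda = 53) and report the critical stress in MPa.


sigma_cr = pi^2 * E / lambda^2
= 9.8696 * 210000.0 / 53^2
= 9.8696 * 210000.0 / 2809
= 737.8487 MPa

737.8487 MPa


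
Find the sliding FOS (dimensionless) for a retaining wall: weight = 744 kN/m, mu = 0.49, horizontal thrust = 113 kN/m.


Resisting force = mu * W = 0.49 * 744 = 364.56 kN/m
FOS = Resisting / Driving = 364.56 / 113
= 3.2262 (dimensionless)

3.2262 (dimensionless)


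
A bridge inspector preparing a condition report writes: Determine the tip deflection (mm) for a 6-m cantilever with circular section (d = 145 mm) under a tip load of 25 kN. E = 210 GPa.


I = pi * d^4 / 64 = pi * 145^4 / 64 = 21699109.31 mm^4
L = 6000.0 mm, P = 25000.0 N, E = 210000.0 MPa
delta = P * L^3 / (3 * E * I)
= 25000.0 * 6000.0^3 / (3 * 210000.0 * 21699109.31)
= 395.0129 mm

395.0129 mm


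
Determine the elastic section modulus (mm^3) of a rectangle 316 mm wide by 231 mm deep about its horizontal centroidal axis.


S = b * h^2 / 6
= 316 * 231^2 / 6
= 316 * 53361 / 6
= 2810346.0 mm^3

2810346.0 mm^3


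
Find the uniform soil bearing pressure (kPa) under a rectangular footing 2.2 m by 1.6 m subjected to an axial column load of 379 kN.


A = 2.2 * 1.6 = 3.52 m^2
q = P / A = 379 / 3.52
= 107.6705 kPa

107.6705 kPa


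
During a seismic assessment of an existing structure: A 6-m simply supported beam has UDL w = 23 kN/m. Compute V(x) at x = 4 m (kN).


R_A = w * L / 2 = 23 * 6 / 2 = 69.0 kN
V(x) = R_A - w * x = 69.0 - 23 * 4
= -23.0 kN

-23.0 kN


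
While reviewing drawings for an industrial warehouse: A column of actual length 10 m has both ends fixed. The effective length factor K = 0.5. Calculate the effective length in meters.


L_eff = K * L
= 0.5 * 10
= 5.0 m

5.0 m


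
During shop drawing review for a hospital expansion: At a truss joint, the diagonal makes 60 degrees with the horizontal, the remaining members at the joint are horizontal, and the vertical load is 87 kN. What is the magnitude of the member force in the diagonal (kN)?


At the joint, only the diagonal has a vertical component, so vertical equilibrium gives:
F * sin(60) = 87
F = 87 / sin(60)
= 87 / 0.866025
= 100.46 kN

100.46 kN


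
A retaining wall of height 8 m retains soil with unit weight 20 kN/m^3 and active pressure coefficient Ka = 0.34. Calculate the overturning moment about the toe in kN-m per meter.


Pa = 0.5 * Ka * gamma * H^2
= 0.5 * 0.34 * 20 * 8^2
= 217.6 kN/m
Arm = H / 3 = 8 / 3 = 2.6667 m
Mo = Pa * arm = Pa * H / 3 = 217.6 * 8 / 3 = 580.2667 kN-m/m

580.2667 kN-m/m


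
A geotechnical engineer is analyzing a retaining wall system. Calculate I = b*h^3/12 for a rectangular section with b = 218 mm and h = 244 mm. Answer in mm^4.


I = b * h^3 / 12
= 218 * 244^3 / 12
= 218 * 14526784 / 12
= 263903242.67 mm^4

263903242.67 mm^4


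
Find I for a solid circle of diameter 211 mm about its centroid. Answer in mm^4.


r = d / 2 = 211 / 2 = 105.5 mm
I = pi * r^4 / 4 = pi * 105.5^4 / 4
= 97297060.54 mm^4

97297060.54 mm^4


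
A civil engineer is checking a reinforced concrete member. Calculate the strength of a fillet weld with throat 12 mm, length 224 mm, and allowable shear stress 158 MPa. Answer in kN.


Strength = throat * length * allowable stress
= 12 * 224 * 158 N
= 424704 N
= 424.7 kN

424.7 kN


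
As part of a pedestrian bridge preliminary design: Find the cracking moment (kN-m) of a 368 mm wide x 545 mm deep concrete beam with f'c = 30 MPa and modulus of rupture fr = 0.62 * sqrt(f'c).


fr = 0.62 * sqrt(30) = 0.62 * 5.4772 = 3.3959 MPa
I = 368 * 545^3 / 12 = 4964277833.33 mm^4
y_t = 272.5 mm
M_cr = fr * I / y_t = 3.3959 * 4964277833.33 / 272.5 N-mm
= 61.8646 kN-m

61.8646 kN-m


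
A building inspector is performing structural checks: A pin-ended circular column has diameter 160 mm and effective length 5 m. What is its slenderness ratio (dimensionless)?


Radius of gyration r = d / 4 = 160 / 4 = 40.0 mm
L_eff = 5000.0 mm
Slenderness ratio = L / r = 5000.0 / 40.0 = 125.0 (dimensionless)

125.0 (dimensionless)


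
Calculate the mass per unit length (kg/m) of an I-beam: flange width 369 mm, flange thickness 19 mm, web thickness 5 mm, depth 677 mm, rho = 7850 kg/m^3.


A_flanges = 2 * 369 * 19 = 14022 mm^2
A_web = (677 - 2 * 19) * 5 = 3195 mm^2
A_total = 14022 + 3195 = 17217 mm^2 = 0.017217 m^2
Weight = rho * A = 7850 * 0.017217 = 135.1534 kg/m

135.1534 kg/m


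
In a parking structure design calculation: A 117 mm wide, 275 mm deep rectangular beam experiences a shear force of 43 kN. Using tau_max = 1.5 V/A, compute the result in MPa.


A = b * h = 117 * 275 = 32175 mm^2
V = 43 kN = 43000.0 N
tau_max = 1.5 * V / A = 1.5 * 43000.0 / 32175
= 2.0047 MPa

2.0047 MPa


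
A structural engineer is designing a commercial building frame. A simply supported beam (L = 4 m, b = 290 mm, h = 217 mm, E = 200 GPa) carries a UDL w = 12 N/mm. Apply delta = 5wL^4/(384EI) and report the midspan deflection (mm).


I = 290 * 217^3 / 12 = 246942564.17 mm^4
L = 4000.0 mm, w = 12 N/mm, E = 200000.0 MPa
delta = 5 * w * L^4 / (384 * E * I)
= 5 * 12 * 4000.0^4 / (384 * 200000.0 * 246942564.17)
= 0.8099 mm

0.8099 mm


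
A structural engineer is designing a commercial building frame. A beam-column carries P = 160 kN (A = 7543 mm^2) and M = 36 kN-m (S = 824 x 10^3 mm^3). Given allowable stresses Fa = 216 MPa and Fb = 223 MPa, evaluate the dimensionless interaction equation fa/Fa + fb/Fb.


f_a = P / A = 160000.0 / 7543 = 21.2117 MPa
f_b = M / S = 36000000.0 / 824000.0 = 43.6893 MPa
Ratio = f_a / Fa + f_b / Fb
= 21.2117 / 216 + 43.6893 / 223
= 0.2941 (dimensionless)

0.2941 (dimensionless)


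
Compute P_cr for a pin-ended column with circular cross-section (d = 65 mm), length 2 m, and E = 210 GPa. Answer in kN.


I = pi * d^4 / 64 = 876240.51 mm^4
L = 2000.0 mm
P_cr = pi^2 * E * I / L^2
= 9.8696 * 210000.0 * 876240.51 / 2000.0^2
= 454027.73 N = 454.0277 kN

454.0277 kN


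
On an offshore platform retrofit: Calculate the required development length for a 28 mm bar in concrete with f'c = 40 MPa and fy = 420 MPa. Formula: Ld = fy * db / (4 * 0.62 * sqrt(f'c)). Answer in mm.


Ld = (fy * db) / (4 * 0.62 * sqrt(f'c))
= (420 * 28) / (4 * 0.62 * sqrt(40))
= 11760 / 15.6849
= 749.77 mm

749.77 mm


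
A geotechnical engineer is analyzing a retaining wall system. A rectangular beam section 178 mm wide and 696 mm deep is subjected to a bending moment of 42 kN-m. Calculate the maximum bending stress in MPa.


I = b * h^3 / 12 = 178 * 696^3 / 12 = 5001110784.0 mm^4
y = h / 2 = 696 / 2 = 348.0 mm
M = 42 kN-m = 42000000.0 N-mm
sigma = M * y / I = 42000000.0 * 348.0 / 5001110784.0
= 2.92 MPa

2.92 MPa


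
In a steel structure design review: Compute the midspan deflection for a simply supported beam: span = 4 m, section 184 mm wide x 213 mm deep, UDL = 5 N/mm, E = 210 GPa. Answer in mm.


I = 184 * 213^3 / 12 = 148175154.0 mm^4
L = 4000.0 mm, w = 5 N/mm, E = 210000.0 MPa
delta = 5 * w * L^4 / (384 * E * I)
= 5 * 5 * 4000.0^4 / (384 * 210000.0 * 148175154.0)
= 0.5356 mm

0.5356 mm


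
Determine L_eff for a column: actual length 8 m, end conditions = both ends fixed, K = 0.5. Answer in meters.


L_eff = K * L
= 0.5 * 8
= 4.0 m

4.0 m


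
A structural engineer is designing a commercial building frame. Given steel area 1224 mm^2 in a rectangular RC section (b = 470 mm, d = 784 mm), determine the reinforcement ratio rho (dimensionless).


rho = As / (b * d)
= 1224 / (470 * 784)
= 1224 / 368480
= 0.003322 (dimensionless)

0.003322 (dimensionless)


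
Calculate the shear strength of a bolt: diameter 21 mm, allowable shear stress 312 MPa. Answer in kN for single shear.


A = pi * d^2 / 4 = pi * 21^2 / 4 = 346.3606 mm^2
V = f_v * A / 1000 = 312 * 346.3606 / 1000
= 108.0645 kN

108.0645 kN


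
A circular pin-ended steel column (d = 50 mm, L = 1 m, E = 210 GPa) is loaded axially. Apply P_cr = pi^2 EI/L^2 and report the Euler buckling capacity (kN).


I = pi * d^4 / 64 = 306796.16 mm^4
L = 1000.0 mm
P_cr = pi^2 * E * I / L^2
= 9.8696 * 210000.0 * 306796.16 / 1000.0^2
= 635870.91 N = 635.8709 kN

635.8709 kN


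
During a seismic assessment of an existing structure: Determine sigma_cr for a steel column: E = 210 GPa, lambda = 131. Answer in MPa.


sigma_cr = pi^2 * E / lambda^2
= 9.8696 * 210000.0 / 131^2
= 9.8696 * 210000.0 / 17161
= 120.7748 MPa

120.7748 MPa


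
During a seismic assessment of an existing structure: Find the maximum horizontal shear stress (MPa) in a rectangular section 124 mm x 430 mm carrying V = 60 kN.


A = b * h = 124 * 430 = 53320 mm^2
V = 60 kN = 60000.0 N
tau_max = 1.5 * V / A = 1.5 * 60000.0 / 53320
= 1.6879 MPa

1.6879 MPa


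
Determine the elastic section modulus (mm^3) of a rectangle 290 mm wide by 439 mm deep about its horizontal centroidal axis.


S = b * h^2 / 6
= 290 * 439^2 / 6
= 290 * 192721 / 6
= 9314848.33 mm^3

9314848.33 mm^3


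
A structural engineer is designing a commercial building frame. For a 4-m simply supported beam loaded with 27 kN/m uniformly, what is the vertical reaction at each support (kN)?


Total load = w * L = 27 * 4 = 108 kN
By symmetry, each reaction R = total / 2 = 108 / 2 = 54.0 kN

54.0 kN


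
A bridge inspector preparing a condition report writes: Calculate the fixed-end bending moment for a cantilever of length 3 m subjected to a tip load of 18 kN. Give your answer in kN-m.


For a cantilever with a point load at the free end:
M_max = P * L = 18 * 3 = 54 kN-m

54 kN-m


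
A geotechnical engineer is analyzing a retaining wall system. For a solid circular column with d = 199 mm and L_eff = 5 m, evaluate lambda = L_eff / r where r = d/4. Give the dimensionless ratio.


Radius of gyration r = d / 4 = 199 / 4 = 49.75 mm
L_eff = 5000.0 mm
Slenderness ratio = L / r = 5000.0 / 49.75 = 100.5 (dimensionless)

100.5 (dimensionless)


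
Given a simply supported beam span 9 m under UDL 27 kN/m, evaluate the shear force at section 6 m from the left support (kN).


R_A = w * L / 2 = 27 * 9 / 2 = 121.5 kN
V(x) = R_A - w * x = 121.5 - 27 * 6
= -40.5 kN

-40.5 kN


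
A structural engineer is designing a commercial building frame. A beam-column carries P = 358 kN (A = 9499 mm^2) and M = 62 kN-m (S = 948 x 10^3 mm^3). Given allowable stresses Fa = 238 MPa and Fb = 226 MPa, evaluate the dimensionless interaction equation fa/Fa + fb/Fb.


f_a = P / A = 358000.0 / 9499 = 37.6882 MPa
f_b = M / S = 62000000.0 / 948000.0 = 65.4008 MPa
Ratio = f_a / Fa + f_b / Fb
= 37.6882 / 238 + 65.4008 / 226
= 0.4477 (dimensionless)

0.4477 (dimensionless)


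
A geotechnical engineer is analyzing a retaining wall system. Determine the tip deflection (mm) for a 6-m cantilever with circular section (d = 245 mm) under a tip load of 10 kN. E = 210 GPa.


I = pi * d^4 / 64 = pi * 245^4 / 64 = 176861879.6 mm^4
L = 6000.0 mm, P = 10000.0 N, E = 210000.0 MPa
delta = P * L^3 / (3 * E * I)
= 10000.0 * 6000.0^3 / (3 * 210000.0 * 176861879.6)
= 19.3856 mm

19.3856 mm


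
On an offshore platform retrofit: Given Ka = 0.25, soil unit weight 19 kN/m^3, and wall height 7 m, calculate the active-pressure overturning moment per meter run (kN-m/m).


Pa = 0.5 * Ka * gamma * H^2
= 0.5 * 0.25 * 19 * 7^2
= 116.375 kN/m
Arm = H / 3 = 7 / 3 = 2.3333 m
Mo = Pa * arm = Pa * H / 3 = 116.375 * 7 / 3 = 271.5417 kN-m/m

271.5417 kN-m/m


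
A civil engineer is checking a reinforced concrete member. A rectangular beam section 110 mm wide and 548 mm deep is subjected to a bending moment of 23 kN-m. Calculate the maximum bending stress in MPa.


I = b * h^3 / 12 = 110 * 548^3 / 12 = 1508527093.33 mm^4
y = h / 2 = 548 / 2 = 274.0 mm
M = 23 kN-m = 23000000.0 N-mm
sigma = M * y / I = 23000000.0 * 274.0 / 1508527093.33
= 4.18 MPa

4.18 MPa


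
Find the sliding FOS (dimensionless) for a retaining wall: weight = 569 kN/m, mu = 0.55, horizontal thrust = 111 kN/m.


Resisting force = mu * W = 0.55 * 569 = 312.95 kN/m
FOS = Resisting / Driving = 312.95 / 111
= 2.8194 (dimensionless)

2.8194 (dimensionless)


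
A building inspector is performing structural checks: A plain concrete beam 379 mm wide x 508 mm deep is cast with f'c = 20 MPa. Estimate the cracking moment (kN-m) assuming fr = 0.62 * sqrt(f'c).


fr = 0.62 * sqrt(20) = 0.62 * 4.4721 = 2.7727 MPa
I = 379 * 508^3 / 12 = 4140464837.33 mm^4
y_t = 254.0 mm
M_cr = fr * I / y_t = 2.7727 * 4140464837.33 / 254.0 N-mm
= 45.1983 kN-m

45.1983 kN-m


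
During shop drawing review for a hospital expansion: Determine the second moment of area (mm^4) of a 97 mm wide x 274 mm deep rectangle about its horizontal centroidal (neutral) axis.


I = b * h^3 / 12
= 97 * 274^3 / 12
= 97 * 20570824 / 12
= 166280827.33 mm^4

166280827.33 mm^4


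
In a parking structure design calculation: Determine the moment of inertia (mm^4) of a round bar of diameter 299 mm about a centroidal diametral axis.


r = d / 2 = 299 / 2 = 149.5 mm
I = pi * r^4 / 4 = pi * 149.5^4 / 4
= 392332830.95 mm^4

392332830.95 mm^4


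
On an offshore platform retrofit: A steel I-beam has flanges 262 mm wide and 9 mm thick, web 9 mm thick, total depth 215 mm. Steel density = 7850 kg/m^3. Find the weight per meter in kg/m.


A_flanges = 2 * 262 * 9 = 4716 mm^2
A_web = (215 - 2 * 9) * 9 = 1773 mm^2
A_total = 4716 + 1773 = 6489 mm^2 = 0.006489 m^2
Weight = rho * A = 7850 * 0.006489 = 50.9387 kg/m

50.9387 kg/m


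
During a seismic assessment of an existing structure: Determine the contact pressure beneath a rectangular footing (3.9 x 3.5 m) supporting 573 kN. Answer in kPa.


A = 3.9 * 3.5 = 13.65 m^2
q = P / A = 573 / 13.65
= 41.978 kPa

41.978 kPa


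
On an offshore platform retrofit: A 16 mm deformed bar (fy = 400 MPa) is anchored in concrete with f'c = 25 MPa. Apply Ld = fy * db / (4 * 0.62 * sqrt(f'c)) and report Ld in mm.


Ld = (fy * db) / (4 * 0.62 * sqrt(f'c))
= (400 * 16) / (4 * 0.62 * sqrt(25))
= 6400 / 12.4
= 516.13 mm

516.13 mm


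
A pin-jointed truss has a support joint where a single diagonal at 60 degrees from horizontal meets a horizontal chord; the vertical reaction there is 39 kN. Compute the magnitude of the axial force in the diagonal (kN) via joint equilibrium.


At the joint, only the diagonal has a vertical component, so vertical equilibrium gives:
F * sin(60) = 39
F = 39 / sin(60)
= 39 / 0.866025
= 45.03 kN

45.03 kN


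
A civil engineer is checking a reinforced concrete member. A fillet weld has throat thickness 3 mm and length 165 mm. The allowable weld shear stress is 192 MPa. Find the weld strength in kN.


Strength = throat * length * allowable stress
= 3 * 165 * 192 N
= 95040 N
= 95.04 kN

95.04 kN


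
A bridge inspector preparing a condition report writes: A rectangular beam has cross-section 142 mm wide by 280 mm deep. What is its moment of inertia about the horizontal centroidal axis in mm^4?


I = b * h^3 / 12
= 142 * 280^3 / 12
= 142 * 21952000 / 12
= 259765333.33 mm^4

259765333.33 mm^4


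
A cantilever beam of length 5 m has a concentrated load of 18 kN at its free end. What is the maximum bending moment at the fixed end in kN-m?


For a cantilever with a point load at the free end:
M_max = P * L = 18 * 5 = 90 kN-m

90 kN-m


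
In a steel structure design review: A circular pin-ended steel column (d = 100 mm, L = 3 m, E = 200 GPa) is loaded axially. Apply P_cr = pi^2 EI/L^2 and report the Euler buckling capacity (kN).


I = pi * d^4 / 64 = 4908738.52 mm^4
L = 3000.0 mm
P_cr = pi^2 * E * I / L^2
= 9.8696 * 200000.0 * 4908738.52 / 3000.0^2
= 1076606.83 N = 1076.6068 kN

1076.6068 kN


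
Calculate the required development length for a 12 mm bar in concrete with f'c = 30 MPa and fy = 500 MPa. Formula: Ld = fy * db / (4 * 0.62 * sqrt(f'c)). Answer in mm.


Ld = (fy * db) / (4 * 0.62 * sqrt(f'c))
= (500 * 12) / (4 * 0.62 * sqrt(30))
= 6000 / 13.5835
= 441.71 mm

441.71 mm


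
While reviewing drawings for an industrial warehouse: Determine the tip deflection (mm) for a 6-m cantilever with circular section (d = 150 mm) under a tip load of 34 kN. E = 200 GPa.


I = pi * d^4 / 64 = pi * 150^4 / 64 = 24850488.76 mm^4
L = 6000.0 mm, P = 34000.0 N, E = 200000.0 MPa
delta = P * L^3 / (3 * E * I)
= 34000.0 * 6000.0^3 / (3 * 200000.0 * 24850488.76)
= 492.5456 mm

492.5456 mm


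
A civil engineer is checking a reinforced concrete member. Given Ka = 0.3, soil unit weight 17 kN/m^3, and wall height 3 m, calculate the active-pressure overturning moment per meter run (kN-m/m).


Pa = 0.5 * Ka * gamma * H^2
= 0.5 * 0.3 * 17 * 3^2
= 22.95 kN/m
Arm = H / 3 = 3 / 3 = 1.0 m
Mo = Pa * arm = Pa * H / 3 = 22.95 * 3 / 3 = 22.95 kN-m/m

22.95 kN-m/m


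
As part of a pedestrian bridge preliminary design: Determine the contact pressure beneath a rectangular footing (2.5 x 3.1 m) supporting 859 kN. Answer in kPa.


A = 2.5 * 3.1 = 7.75 m^2
q = P / A = 859 / 7.75
= 110.8387 kPa

110.8387 kPa


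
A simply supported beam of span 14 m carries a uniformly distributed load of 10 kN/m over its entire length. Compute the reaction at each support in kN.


Total load = w * L = 10 * 14 = 140 kN
By symmetry, each reaction R = total / 2 = 140 / 2 = 70.0 kN

70.0 kN


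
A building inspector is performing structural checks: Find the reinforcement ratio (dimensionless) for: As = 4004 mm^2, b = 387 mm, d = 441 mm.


rho = As / (b * d)
= 4004 / (387 * 441)
= 4004 / 170667
= 0.023461 (dimensionless)

0.023461 (dimensionless)


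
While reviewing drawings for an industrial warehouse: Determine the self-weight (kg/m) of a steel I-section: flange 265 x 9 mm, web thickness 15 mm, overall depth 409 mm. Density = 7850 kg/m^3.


A_flanges = 2 * 265 * 9 = 4770 mm^2
A_web = (409 - 2 * 9) * 15 = 5865 mm^2
A_total = 4770 + 5865 = 10635 mm^2 = 0.010635 m^2
Weight = rho * A = 7850 * 0.010635 = 83.4848 kg/m

83.4848 kg/m


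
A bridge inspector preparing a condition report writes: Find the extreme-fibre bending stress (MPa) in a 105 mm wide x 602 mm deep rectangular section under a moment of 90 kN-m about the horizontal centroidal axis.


I = b * h^3 / 12 = 105 * 602^3 / 12 = 1908963070.0 mm^4
y = h / 2 = 602 / 2 = 301.0 mm
M = 90 kN-m = 90000000.0 N-mm
sigma = M * y / I = 90000000.0 * 301.0 / 1908963070.0
= 14.19 MPa

14.19 MPa


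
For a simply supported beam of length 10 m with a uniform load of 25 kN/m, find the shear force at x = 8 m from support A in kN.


R_A = w * L / 2 = 25 * 10 / 2 = 125.0 kN
V(x) = R_A - w * x = 125.0 - 25 * 8
= -75.0 kN

-75.0 kN


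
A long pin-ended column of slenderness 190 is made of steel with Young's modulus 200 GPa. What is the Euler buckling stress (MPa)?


sigma_cr = pi^2 * E / lambda^2
= 9.8696 * 200000.0 / 190^2
= 9.8696 * 200000.0 / 36100
= 54.6792 MPa

54.6792 MPa


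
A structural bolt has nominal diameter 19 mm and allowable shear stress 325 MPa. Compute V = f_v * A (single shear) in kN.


A = pi * d^2 / 4 = pi * 19^2 / 4 = 283.5287 mm^2
V = f_v * A / 1000 = 325 * 283.5287 / 1000
= 92.1468 kN

92.1468 kN


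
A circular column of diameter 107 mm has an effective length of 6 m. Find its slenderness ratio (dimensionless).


Radius of gyration r = d / 4 = 107 / 4 = 26.75 mm
L_eff = 6000.0 mm
Slenderness ratio = L / r = 6000.0 / 26.75 = 224.3 (dimensionless)

224.3 (dimensionless)


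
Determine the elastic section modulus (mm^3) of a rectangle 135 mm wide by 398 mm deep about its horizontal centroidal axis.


S = b * h^2 / 6
= 135 * 398^2 / 6
= 135 * 158404 / 6
= 3564090.0 mm^3

3564090.0 mm^3


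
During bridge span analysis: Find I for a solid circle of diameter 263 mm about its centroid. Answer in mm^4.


r = d / 2 = 263 / 2 = 131.5 mm
I = pi * r^4 / 4 = pi * 131.5^4 / 4
= 234851258.98 mm^4

234851258.98 mm^4


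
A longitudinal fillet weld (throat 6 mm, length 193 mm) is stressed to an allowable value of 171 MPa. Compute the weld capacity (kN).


Strength = throat * length * allowable stress
= 6 * 193 * 171 N
= 198018 N
= 198.02 kN

198.02 kN


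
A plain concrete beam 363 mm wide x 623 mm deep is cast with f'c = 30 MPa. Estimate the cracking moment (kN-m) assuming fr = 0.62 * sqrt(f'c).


fr = 0.62 * sqrt(30) = 0.62 * 5.4772 = 3.3959 MPa
I = 363 * 623^3 / 12 = 7314582101.75 mm^4
y_t = 311.5 mm
M_cr = fr * I / y_t = 3.3959 * 7314582101.75 / 311.5 N-mm
= 79.7414 kN-m

79.7414 kN-m


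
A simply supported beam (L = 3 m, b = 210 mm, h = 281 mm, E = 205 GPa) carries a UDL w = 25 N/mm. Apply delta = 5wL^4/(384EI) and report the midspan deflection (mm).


I = 210 * 281^3 / 12 = 388290717.5 mm^4
L = 3000.0 mm, w = 25 N/mm, E = 205000.0 MPa
delta = 5 * w * L^4 / (384 * E * I)
= 5 * 25 * 3000.0^4 / (384 * 205000.0 * 388290717.5)
= 0.3312 mm

0.3312 mm


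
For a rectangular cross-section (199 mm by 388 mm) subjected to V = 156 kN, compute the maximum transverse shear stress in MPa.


A = b * h = 199 * 388 = 77212 mm^2
V = 156 kN = 156000.0 N
tau_max = 1.5 * V / A = 1.5 * 156000.0 / 77212
= 3.0306 MPa

3.0306 MPa


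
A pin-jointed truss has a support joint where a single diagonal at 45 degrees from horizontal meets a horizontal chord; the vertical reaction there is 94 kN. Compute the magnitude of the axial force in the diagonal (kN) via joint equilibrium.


At the joint, only the diagonal has a vertical component, so vertical equilibrium gives:
F * sin(45) = 94
F = 94 / sin(45)
= 94 / 0.707107
= 132.94 kN

132.94 kN


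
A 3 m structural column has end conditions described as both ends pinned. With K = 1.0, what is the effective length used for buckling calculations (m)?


L_eff = K * L
= 1.0 * 3
= 3.0 m

3.0 m


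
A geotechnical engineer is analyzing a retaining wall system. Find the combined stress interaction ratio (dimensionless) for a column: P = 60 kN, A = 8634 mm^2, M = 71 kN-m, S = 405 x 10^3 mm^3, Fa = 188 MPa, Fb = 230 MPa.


f_a = P / A = 60000.0 / 8634 = 6.9493 MPa
f_b = M / S = 71000000.0 / 405000.0 = 175.3086 MPa
Ratio = f_a / Fa + f_b / Fb
= 6.9493 / 188 + 175.3086 / 230
= 0.7992 (dimensionless)

0.7992 (dimensionless)


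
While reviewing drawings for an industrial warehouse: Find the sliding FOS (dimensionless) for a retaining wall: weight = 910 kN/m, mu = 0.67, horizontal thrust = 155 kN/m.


Resisting force = mu * W = 0.67 * 910 = 609.7 kN/m
FOS = Resisting / Driving = 609.7 / 155
= 3.9335 (dimensionless)

3.9335 (dimensionless)


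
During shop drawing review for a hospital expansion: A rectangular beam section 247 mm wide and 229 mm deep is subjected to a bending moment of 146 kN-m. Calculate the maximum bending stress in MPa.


I = b * h^3 / 12 = 247 * 229^3 / 12 = 247185023.58 mm^4
y = h / 2 = 229 / 2 = 114.5 mm
M = 146 kN-m = 146000000.0 N-mm
sigma = M * y / I = 146000000.0 * 114.5 / 247185023.58
= 67.63 MPa

67.63 MPa


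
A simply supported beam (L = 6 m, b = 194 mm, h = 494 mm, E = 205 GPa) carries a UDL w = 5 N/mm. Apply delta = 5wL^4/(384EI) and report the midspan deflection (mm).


I = 194 * 494^3 / 12 = 1948952841.33 mm^4
L = 6000.0 mm, w = 5 N/mm, E = 205000.0 MPa
delta = 5 * w * L^4 / (384 * E * I)
= 5 * 5 * 6000.0^4 / (384 * 205000.0 * 1948952841.33)
= 0.2112 mm

0.2112 mm


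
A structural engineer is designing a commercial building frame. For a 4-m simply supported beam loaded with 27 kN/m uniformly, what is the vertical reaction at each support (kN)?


Total load = w * L = 27 * 4 = 108 kN
By symmetry, each reaction R = total / 2 = 108 / 2 = 54.0 kN

54.0 kN


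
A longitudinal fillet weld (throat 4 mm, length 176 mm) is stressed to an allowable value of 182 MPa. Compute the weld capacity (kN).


Strength = throat * length * allowable stress
= 4 * 176 * 182 N
= 128128 N
= 128.13 kN

128.13 kN


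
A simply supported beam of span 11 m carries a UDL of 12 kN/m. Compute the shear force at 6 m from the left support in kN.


R_A = w * L / 2 = 12 * 11 / 2 = 66.0 kN
V(x) = R_A - w * x = 66.0 - 12 * 6
= -6.0 kN

-6.0 kN


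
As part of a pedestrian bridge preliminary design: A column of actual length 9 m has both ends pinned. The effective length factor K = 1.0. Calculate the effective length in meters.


L_eff = K * L
= 1.0 * 9
= 9.0 m

9.0 m


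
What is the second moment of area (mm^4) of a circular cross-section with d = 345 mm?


r = d / 2 = 345 / 2 = 172.5 mm
I = pi * r^4 / 4 = pi * 172.5^4 / 4
= 695418562.61 mm^4

695418562.61 mm^4


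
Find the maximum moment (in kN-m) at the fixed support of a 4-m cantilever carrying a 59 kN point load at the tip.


For a cantilever with a point load at the free end:
M_max = P * L = 59 * 4 = 236 kN-m

236 kN-m


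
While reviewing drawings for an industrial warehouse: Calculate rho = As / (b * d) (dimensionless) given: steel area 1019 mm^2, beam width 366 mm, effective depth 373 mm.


rho = As / (b * d)
= 1019 / (366 * 373)
= 1019 / 136518
= 0.007464 (dimensionless)

0.007464 (dimensionless)


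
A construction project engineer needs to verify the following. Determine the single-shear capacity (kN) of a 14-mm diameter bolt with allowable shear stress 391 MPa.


A = pi * d^2 / 4 = pi * 14^2 / 4 = 153.938 mm^2
V = f_v * A / 1000 = 391 * 153.938 / 1000
= 60.1898 kN

60.1898 kN


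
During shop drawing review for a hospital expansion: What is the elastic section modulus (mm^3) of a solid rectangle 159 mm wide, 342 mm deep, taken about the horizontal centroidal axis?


S = b * h^2 / 6
= 159 * 342^2 / 6
= 159 * 116964 / 6
= 3099546.0 mm^3

3099546.0 mm^3


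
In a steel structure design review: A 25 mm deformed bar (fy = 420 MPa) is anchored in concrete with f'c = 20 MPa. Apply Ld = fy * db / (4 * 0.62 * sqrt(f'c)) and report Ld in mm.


Ld = (fy * db) / (4 * 0.62 * sqrt(f'c))
= (420 * 25) / (4 * 0.62 * sqrt(20))
= 10500 / 11.0909
= 946.72 mm

946.72 mm
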